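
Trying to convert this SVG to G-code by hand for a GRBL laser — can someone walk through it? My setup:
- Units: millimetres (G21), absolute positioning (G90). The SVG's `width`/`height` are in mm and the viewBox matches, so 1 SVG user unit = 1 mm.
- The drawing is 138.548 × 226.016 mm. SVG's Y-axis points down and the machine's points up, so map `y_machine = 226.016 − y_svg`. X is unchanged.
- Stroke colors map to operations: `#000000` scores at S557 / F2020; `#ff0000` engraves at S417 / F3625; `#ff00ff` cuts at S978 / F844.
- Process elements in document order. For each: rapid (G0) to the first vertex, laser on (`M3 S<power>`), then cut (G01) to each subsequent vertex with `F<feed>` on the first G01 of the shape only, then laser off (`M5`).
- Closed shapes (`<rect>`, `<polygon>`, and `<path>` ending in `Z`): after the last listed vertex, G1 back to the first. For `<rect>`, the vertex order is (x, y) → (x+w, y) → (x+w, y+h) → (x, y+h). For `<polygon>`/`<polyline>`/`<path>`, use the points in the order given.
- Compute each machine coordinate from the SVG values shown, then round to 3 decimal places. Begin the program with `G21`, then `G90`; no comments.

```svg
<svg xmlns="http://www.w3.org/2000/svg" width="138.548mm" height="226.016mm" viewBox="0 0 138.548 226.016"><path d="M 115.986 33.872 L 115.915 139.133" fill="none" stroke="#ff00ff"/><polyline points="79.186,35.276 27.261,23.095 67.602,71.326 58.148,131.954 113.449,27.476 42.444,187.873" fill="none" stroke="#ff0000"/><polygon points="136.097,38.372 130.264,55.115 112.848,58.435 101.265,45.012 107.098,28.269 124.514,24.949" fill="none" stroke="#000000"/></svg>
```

G21
G90
G0 X115.986 Y192.144
M3 S978
G01 X115.915 Y86.883 F844
M5
G0 X79.186 Y190.740
M3 S417
G01 X27.261 Y202.921 F3625
G01 X67.602 Y154.690
G01 X58.148 Y94.062
G01 X113.449 Y198.540
G01 X42.444 Y38.143
M5
G0 X136.097 Y187.644
M3 S557
G01 X130.264 Y170.901 F2020
G01 X112.848 Y167.581
G01 X101.265 Y181.004
G01 X107.098 Y197.747
G01 X124.514 Y201.067
G01 X136.097 Y187.644
M5

1 u = 1 mm; y_m = 226.016 − y.

[1] `<path>` line segment, #ff00ff→cut S978 F844: (115.986,192.144) → (115.915,86.883)

[2] `<polyline>` open polyline, #ff0000→engrave S417 F3625: (79.186,190.740) → (27.261,202.921) → (67.602,154.690) → (58.148,94.062) → (113.449,198.540) → (42.444,38.143)

[3] `<polygon>` regular polygon, #000000→score S557 F2020: (136.097,187.644) → (130.264,170.901) → (112.848,167.581) → (101.265,181.004) → (107.098,197.747) → (124.514,201.067) → (136.097,187.644) (closed)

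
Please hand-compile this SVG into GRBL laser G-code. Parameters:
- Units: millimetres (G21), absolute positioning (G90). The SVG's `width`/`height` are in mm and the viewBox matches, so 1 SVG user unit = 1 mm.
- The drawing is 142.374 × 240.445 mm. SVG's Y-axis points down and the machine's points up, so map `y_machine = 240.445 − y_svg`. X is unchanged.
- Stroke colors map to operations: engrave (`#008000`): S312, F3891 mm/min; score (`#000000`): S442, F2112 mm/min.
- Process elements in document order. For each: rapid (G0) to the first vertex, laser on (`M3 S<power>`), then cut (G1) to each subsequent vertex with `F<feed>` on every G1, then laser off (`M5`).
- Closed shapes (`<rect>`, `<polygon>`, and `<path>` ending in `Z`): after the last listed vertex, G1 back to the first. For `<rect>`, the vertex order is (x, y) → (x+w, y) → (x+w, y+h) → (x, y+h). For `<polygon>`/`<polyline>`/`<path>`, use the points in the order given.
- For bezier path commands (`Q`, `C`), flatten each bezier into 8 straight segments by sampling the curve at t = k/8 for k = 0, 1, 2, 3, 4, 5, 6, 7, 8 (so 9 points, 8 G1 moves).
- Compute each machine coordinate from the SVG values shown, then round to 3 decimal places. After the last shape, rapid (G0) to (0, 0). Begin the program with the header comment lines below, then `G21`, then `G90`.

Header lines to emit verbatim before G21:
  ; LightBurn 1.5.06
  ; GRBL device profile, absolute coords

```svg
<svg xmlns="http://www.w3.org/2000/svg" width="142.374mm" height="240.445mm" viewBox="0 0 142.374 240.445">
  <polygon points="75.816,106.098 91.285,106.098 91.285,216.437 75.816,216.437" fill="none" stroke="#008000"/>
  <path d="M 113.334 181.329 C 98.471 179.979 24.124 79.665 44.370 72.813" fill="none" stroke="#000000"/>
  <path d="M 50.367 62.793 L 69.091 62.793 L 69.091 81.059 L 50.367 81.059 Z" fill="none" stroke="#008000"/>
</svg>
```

; LightBurn 1.5.06
; GRBL device profile, absolute coords
G21
G90
G0 X75.816 Y134.347
M3 S312
G1 X91.285 Y134.347 F3891
G1 X91.285 Y24.008 F3891
G1 X75.816 Y24.008 F3891
G1 X75.816 Y134.347 F3891
M5
G0 X113.334 Y59.116
M3 S442
G1 X105.273 Y63.885 F2112
G1 X93.441 Y75.678 F2112
G1 X79.643 Y92.238 F2112
G1 X65.686 Y111.311 F2112
G1 X53.375 Y130.642 F2112
G1 X44.514 Y147.976 F2112
G1 X40.911 Y161.057 F2112
G1 X44.370 Y167.632 F2112
M5
G0 X50.367 Y177.652
M3 S312
G1 X69.091 Y177.652 F3891
G1 X69.091 Y159.386 F3891
G1 X50.367 Y159.386 F3891
G1 X50.367 Y177.652 F3891
M5
G0 X0.000 Y0.000

1 u = 1 mm; y_m = 240.445 − y.

[1] `<polygon>` rectangle, #008000→engrave S312 F3891: (75.816,134.347) → (91.285,134.347) → (91.285,24.008) → (75.816,24.008) → (75.816,134.347) (closed)

[2] `<path>` cubic bezier, #000000→score S442 F2112: (113.334,59.116) → (105.273,63.885) → (93.441,75.678) → (79.643,92.238) → (65.686,111.311) → (53.375,130.642) → (44.514,147.976) → (40.911,161.057) → (44.370,167.632)

[3] `<path>` rectangle, #008000→engrave S312 F3891: (50.367,177.652) → (69.091,177.652) → (69.091,159.386) → (50.367,159.386) → (50.367,177.652) (closed)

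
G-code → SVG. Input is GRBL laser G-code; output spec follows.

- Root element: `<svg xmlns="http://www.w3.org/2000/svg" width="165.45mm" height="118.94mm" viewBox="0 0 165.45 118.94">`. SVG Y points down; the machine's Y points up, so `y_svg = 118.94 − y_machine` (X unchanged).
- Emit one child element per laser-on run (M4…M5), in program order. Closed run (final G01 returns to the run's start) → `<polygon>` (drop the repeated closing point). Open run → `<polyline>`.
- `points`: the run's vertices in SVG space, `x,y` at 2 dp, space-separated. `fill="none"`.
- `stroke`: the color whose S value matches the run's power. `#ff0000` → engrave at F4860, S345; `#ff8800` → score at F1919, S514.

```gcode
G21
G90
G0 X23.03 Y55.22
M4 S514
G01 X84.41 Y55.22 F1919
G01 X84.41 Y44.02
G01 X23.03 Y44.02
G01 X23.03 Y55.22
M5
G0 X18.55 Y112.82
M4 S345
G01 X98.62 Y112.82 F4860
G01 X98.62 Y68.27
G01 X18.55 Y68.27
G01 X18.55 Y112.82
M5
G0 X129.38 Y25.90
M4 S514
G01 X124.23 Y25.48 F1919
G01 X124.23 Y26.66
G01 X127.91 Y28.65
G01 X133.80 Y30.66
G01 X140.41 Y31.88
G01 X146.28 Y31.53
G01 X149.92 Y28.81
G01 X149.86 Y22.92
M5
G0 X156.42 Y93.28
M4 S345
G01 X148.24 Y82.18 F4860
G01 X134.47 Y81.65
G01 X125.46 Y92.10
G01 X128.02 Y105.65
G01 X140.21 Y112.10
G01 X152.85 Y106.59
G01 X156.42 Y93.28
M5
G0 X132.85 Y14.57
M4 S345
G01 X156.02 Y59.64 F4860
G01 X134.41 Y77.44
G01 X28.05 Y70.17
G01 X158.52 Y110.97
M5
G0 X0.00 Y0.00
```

y_svg = 118.94 − y_m.

[1] S514→`#ff8800` (score); closed run; points: 23.03,63.72 84.41,63.72 84.41,74.92 23.03,74.92

[2] S345→`#ff0000` (engrave); closed run; points: 18.55,6.12 98.62,6.12 98.62,50.67 18.55,50.67

[3] S514→`#ff8800` (score); open run; points: 129.38,93.04 124.23,93.46 124.23,92.28 127.91,90.29 133.80,88.28 140.41,87.06 146.28,87.41 149.92,90.13 149.86,96.02

[4] S345→`#ff0000` (engrave); closed run; points: 156.42,25.66 148.24,36.76 134.47,37.29 125.46,26.84 128.02,13.29 140.21,6.84 152.85,12.35

[5] S345→`#ff0000` (engrave); open run; points: 132.85,104.37 156.02,59.30 134.41,41.50 28.05,48.77 158.52,7.97

<svg xmlns="http://www.w3.org/2000/svg" width="165.45mm" height="118.94mm" viewBox="0 0 165.45 118.94">
  <polygon points="23.03,63.72 84.41,63.72 84.41,74.92 23.03,74.92" fill="none" stroke="#ff8800"/>
  <polygon points="18.55,6.12 98.62,6.12 98.62,50.67 18.55,50.67" fill="none" stroke="#ff0000"/>
  <polyline points="129.38,93.04 124.23,93.46 124.23,92.28 127.91,90.29 133.80,88.28 140.41,87.06 146.28,87.41 149.92,90.13 149.86,96.02" fill="none" stroke="#ff8800"/>
  <polygon points="156.42,25.66 148.24,36.76 134.47,37.29 125.46,26.84 128.02,13.29 140.21,6.84 152.85,12.35" fill="none" stroke="#ff0000"/>
  <polyline points="132.85,104.37 156.02,59.30 134.41,41.50 28.05,48.77 158.52,7.97" fill="none" stroke="#ff0000"/>
</svg>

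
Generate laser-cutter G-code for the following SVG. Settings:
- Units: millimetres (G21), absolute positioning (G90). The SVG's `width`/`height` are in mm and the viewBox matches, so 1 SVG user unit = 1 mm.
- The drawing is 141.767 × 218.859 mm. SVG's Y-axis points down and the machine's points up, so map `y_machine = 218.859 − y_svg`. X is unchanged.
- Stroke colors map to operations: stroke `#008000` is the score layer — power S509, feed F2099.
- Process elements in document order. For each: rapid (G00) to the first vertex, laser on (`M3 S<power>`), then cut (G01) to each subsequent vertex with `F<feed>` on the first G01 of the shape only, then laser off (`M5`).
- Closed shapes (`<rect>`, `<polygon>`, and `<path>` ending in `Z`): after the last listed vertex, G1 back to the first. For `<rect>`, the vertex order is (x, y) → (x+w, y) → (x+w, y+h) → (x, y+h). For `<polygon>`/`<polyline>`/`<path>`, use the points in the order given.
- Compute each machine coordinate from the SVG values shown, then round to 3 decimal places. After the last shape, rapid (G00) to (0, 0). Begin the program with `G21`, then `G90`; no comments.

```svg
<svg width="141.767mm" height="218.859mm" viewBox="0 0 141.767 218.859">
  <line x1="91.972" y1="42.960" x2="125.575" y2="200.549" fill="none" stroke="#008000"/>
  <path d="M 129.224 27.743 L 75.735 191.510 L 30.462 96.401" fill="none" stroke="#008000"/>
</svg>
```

viewBox `0 0 141.767 218.859` with mm width/height → 1 unit = 1 mm. Flip: y_m = 218.859 − y_svg.

**Shape 1** — `<line>` line segment, stroke `#008000` → score (S509, F2099). Machine vertices: (91.972,175.899) → (125.575,18.310). Open path.

**Shape 2** — `<path>` open polyline, stroke `#008000` → score (S509, F2099). Machine vertices: (129.224,191.116) → (75.735,27.349) → (30.462,122.458). Open path.

G21
G90
G00 X91.972 Y175.899
M3 S509
G01 X125.575 Y18.310 F2099
M5
G00 X129.224 Y191.116
M3 S509
G01 X75.735 Y27.349 F2099
G01 X30.462 Y122.458
M5
G00 X0.000 Y0.000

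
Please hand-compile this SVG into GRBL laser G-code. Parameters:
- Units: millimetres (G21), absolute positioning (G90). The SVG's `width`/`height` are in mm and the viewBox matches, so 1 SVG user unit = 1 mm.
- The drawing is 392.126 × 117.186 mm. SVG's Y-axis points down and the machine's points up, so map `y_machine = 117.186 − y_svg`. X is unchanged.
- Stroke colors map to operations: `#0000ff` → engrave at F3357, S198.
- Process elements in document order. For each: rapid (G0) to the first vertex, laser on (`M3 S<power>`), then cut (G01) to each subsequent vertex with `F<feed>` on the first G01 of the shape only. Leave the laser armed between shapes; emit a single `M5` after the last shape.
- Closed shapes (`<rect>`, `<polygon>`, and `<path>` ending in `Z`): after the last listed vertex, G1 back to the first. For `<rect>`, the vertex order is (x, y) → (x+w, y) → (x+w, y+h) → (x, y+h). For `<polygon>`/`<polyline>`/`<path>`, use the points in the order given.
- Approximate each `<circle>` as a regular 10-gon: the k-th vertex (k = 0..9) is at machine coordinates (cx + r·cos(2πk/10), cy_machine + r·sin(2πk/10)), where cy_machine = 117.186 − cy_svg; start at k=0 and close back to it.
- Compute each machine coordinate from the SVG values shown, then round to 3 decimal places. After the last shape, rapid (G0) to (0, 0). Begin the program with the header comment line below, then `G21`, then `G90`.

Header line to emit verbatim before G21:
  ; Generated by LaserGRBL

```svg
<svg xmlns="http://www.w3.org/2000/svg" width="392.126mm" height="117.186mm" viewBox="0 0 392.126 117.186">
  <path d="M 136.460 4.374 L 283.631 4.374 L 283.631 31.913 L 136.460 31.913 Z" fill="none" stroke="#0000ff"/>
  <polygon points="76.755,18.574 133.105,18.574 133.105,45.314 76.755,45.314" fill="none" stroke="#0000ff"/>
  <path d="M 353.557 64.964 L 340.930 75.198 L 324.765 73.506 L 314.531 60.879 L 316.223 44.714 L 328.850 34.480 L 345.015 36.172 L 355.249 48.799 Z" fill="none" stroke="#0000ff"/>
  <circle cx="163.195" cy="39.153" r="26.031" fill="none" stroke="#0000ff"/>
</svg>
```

; Generated by LaserGRBL
G21
G90
G0 X136.460 Y112.812
M3 S198
G01 X283.631 Y112.812 F3357
G01 X283.631 Y85.273
G01 X136.460 Y85.273
G01 X136.460 Y112.812
G0 X76.755 Y98.612
M3 S198
G01 X133.105 Y98.612 F3357
G01 X133.105 Y71.872
G01 X76.755 Y71.872
G01 X76.755 Y98.612
G0 X353.557 Y52.222
M3 S198
G01 X340.930 Y41.988 F3357
G01 X324.765 Y43.680
G01 X314.531 Y56.307
G01 X316.223 Y72.472
G01 X328.850 Y82.706
G01 X345.015 Y81.014
G01 X355.249 Y68.387
G01 X353.557 Y52.222
G0 X189.226 Y78.033
M3 S198
G01 X184.255 Y93.334 F3357
G01 X171.239 Y102.790
G01 X155.151 Y102.790
G01 X142.135 Y93.334
G01 X137.164 Y78.033
G01 X142.135 Y62.732
G01 X155.151 Y53.276
G01 X171.239 Y53.276
G01 X184.255 Y62.732
G01 X189.226 Y78.033
M5
G0 X0.000 Y0.000

Since the viewBox matches the mm dimensions, user units are millimetres directly. The only transform is the Y-flip y_m = 117.186 − y_svg.

Shape 1 is a rectangle drawn with `<path>`. Its stroke #0000ff means engrave at S198, F3357. After flipping Y the toolpath is (136.460,112.812) → (283.631,112.812) → (283.631,85.273) → (136.460,85.273) → (136.460,112.812), returning to the start.

Shape 2 is a rectangle drawn with `<polygon>`. Its stroke #0000ff means engrave at S198, F3357. After flipping Y the toolpath is (76.755,98.612) → (133.105,98.612) → (133.105,71.872) → (76.755,71.872) → (76.755,98.612), returning to the start.

Shape 3 is a regular polygon drawn with `<path>`. Its stroke #0000ff means engrave at S198, F3357. After flipping Y the toolpath is (353.557,52.222) → (340.930,41.988) → (324.765,43.680) → (314.531,56.307) → (316.223,72.472) → (328.850,82.706) → (345.015,81.014) → (355.249,68.387) → (353.557,52.222), returning to the start.

Shape 4 is a circle drawn with `<circle>`. Its stroke #0000ff means engrave at S198, F3357. After flipping Y the toolpath is (189.226,78.033) → (184.255,93.334) → (171.239,102.790) → (155.151,102.790) → (142.135,93.334) → (137.164,78.033) → (142.135,62.732) → (155.151,53.276) → (171.239,53.276) → (184.255,62.732) → (189.226,78.033), returning to the start.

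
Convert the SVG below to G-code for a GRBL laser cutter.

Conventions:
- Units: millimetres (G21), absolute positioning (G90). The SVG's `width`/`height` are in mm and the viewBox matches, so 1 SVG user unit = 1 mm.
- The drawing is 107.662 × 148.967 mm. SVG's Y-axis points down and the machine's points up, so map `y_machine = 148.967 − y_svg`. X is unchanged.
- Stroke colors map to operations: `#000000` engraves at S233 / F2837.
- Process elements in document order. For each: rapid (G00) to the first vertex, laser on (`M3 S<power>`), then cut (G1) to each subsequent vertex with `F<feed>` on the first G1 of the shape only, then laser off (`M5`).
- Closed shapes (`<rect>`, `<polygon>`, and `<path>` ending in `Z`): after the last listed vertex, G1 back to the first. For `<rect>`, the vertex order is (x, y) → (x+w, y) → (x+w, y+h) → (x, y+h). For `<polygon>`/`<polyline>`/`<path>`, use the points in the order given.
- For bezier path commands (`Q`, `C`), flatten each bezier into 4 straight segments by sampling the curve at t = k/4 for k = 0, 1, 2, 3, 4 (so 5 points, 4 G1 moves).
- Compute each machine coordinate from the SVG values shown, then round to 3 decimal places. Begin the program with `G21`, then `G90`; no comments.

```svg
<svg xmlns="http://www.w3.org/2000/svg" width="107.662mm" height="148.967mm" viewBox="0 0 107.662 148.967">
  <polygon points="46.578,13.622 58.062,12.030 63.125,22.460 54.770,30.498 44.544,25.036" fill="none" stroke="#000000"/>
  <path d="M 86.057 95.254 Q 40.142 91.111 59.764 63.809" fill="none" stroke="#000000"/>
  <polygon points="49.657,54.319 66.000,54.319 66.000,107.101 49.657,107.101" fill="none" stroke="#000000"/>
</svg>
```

G21
G90
G00 X46.578 Y135.345
M3 S233
G1 X58.062 Y136.937 F2837
G1 X63.125 Y126.507
G1 X54.770 Y118.469
G1 X44.544 Y123.931
G1 X46.578 Y135.345
M5
G00 X86.057 Y53.713
M3 S233
G1 X67.196 Y57.232 F2837
G1 X56.526 Y63.646
G1 X54.049 Y72.954
G1 X59.764 Y85.158
M5
G00 X49.657 Y94.648
M3 S233
G1 X66.000 Y94.648 F2837
G1 X66.000 Y41.866
G1 X49.657 Y41.866
G1 X49.657 Y94.648
M5

viewBox `0 0 107.662 148.967` with mm width/height → 1 unit = 1 mm. Flip: y_m = 148.967 − y_svg.

**Shape 1** — `<polygon>` regular polygon, stroke `#000000` → engrave (S233, F2837). Machine vertices: (46.578,135.345) → (58.062,136.937) → (63.125,126.507) → (54.770,118.469) → (44.544,123.931) → (46.578,135.345). Closed: final G1 returns to the first vertex.

**Shape 2** — `<path>` quadratic bezier, stroke `#000000` → engrave (S233, F2837). Control points (SVG): P0=(86.057,95.254), P1=(40.142,91.111), P2=(59.764,63.809); sampled at t=k/4. Machine vertices: (86.057,53.713) → (67.196,57.232) → (56.526,63.646) → (54.049,72.954) → (59.764,85.158). Open path.

**Shape 3** — `<polygon>` rectangle, stroke `#000000` → engrave (S233, F2837). Machine vertices: (49.657,94.648) → (66.000,94.648) → (66.000,41.866) → (49.657,41.866) → (49.657,94.648). Closed: final G1 returns to the first vertex.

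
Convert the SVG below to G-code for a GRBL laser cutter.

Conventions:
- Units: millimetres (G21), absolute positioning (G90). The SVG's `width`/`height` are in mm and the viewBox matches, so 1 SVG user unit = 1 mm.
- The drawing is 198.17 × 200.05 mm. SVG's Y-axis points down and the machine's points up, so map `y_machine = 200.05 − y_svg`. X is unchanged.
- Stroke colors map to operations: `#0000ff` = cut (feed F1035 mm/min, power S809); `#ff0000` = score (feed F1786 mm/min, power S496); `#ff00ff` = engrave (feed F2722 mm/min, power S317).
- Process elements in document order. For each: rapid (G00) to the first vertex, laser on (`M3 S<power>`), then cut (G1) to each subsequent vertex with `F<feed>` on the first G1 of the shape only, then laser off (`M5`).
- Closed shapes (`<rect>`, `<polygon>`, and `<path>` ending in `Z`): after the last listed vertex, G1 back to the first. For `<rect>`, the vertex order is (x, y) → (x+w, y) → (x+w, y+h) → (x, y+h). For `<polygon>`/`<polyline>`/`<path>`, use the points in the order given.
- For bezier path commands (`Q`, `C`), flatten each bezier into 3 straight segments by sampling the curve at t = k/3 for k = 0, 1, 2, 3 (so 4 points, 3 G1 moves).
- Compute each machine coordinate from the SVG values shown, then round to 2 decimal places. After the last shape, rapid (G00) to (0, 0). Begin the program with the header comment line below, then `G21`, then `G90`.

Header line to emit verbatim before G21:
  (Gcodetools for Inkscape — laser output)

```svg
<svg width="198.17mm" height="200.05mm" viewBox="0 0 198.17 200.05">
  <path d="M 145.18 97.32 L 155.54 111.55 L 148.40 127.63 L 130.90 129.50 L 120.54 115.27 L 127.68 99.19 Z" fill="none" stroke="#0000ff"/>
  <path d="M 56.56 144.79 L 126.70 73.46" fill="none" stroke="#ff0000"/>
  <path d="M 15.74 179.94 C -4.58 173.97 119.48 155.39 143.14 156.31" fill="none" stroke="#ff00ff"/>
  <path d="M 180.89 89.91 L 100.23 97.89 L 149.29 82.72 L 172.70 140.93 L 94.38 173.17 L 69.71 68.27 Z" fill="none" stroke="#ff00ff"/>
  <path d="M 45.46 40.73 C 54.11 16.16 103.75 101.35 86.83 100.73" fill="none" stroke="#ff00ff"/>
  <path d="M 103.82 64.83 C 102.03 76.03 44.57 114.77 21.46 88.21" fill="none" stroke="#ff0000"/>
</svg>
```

(Gcodetools for Inkscape — laser output)
G21
G90
G00 X145.18 Y102.73
M3 S809
G1 X155.54 Y88.50 F1035
G1 X148.40 Y72.42
G1 X130.90 Y70.55
G1 X120.54 Y84.78
G1 X127.68 Y100.86
G1 X145.18 Y102.73
M5
G00 X56.56 Y55.26
M3 S496
G1 X126.70 Y126.59 F1786
M5
G00 X15.74 Y20.11
M3 S317
G1 X34.48 Y29.09 F2722
G1 X95.08 Y39.35
G1 X143.14 Y43.74
M5
G00 X180.89 Y110.14
M3 S317
G1 X100.23 Y102.16 F2722
G1 X149.29 Y117.33
G1 X172.70 Y59.12
G1 X94.38 Y26.88
G1 X69.71 Y131.78
G1 X180.89 Y110.14
M5
G00 X45.46 Y159.32
M3 S317
G1 X63.79 Y154.55 F2722
G1 X85.55 Y120.06
G1 X86.83 Y99.32
M5
G00 X103.82 Y135.22
M3 S496
G1 X86.81 Y118.28 F1786
G1 X52.69 Y103.61
G1 X21.46 Y111.84
M5
G00 X0.00 Y0.00

viewBox `0 0 198.17 200.05` with mm width/height → 1 unit = 1 mm. Flip: y_m = 200.05 − y_svg.

**Shape 1** — `<path>` regular polygon, stroke `#0000ff` → cut (S809, F1035). Machine vertices: (145.18,102.73) → (155.54,88.50) → (148.40,72.42) → (130.90,70.55) → (120.54,84.78) → (127.68,100.86) → (145.18,102.73). Closed: final G1 returns to the first vertex.

**Shape 2** — `<path>` line segment, stroke `#ff0000` → score (S496, F1786). Machine vertices: (56.56,55.26) → (126.70,126.59). Open path.

**Shape 3** — `<path>` cubic bezier, stroke `#ff00ff` → engrave (S317, F2722). Control points (SVG): P0=(15.74,179.94), P1=(-4.58,173.97), P2=(119.48,155.39), P3=(143.14,156.31); sampled at t=k/3. Machine vertices: (15.74,20.11) → (34.48,29.09) → (95.08,39.35) → (143.14,43.74). Open path.

**Shape 4** — `<path>` closed polygon, stroke `#ff00ff` → engrave (S317, F2722). Machine vertices: (180.89,110.14) → (100.23,102.16) → (149.29,117.33) → (172.70,59.12) → (94.38,26.88) → (69.71,131.78) → (180.89,110.14). Closed: final G1 returns to the first vertex.

**Shape 5** — `<path>` cubic bezier, stroke `#ff00ff` → engrave (S317, F2722). Control points (SVG): P0=(45.46,40.73), P1=(54.11,16.16), P2=(103.75,101.35), P3=(86.83,100.73); sampled at t=k/3. Machine vertices: (45.46,159.32) → (63.79,154.55) → (85.55,120.06) → (86.83,99.32). Open path.

**Shape 6** — `<path>` cubic bezier, stroke `#ff0000` → score (S496, F1786). Control points (SVG): P0=(103.82,64.83), P1=(102.03,76.03), P2=(44.57,114.77), P3=(21.46,88.21); sampled at t=k/3. Machine vertices: (103.82,135.22) → (86.81,118.28) → (52.69,103.61) → (21.46,111.84). Open path.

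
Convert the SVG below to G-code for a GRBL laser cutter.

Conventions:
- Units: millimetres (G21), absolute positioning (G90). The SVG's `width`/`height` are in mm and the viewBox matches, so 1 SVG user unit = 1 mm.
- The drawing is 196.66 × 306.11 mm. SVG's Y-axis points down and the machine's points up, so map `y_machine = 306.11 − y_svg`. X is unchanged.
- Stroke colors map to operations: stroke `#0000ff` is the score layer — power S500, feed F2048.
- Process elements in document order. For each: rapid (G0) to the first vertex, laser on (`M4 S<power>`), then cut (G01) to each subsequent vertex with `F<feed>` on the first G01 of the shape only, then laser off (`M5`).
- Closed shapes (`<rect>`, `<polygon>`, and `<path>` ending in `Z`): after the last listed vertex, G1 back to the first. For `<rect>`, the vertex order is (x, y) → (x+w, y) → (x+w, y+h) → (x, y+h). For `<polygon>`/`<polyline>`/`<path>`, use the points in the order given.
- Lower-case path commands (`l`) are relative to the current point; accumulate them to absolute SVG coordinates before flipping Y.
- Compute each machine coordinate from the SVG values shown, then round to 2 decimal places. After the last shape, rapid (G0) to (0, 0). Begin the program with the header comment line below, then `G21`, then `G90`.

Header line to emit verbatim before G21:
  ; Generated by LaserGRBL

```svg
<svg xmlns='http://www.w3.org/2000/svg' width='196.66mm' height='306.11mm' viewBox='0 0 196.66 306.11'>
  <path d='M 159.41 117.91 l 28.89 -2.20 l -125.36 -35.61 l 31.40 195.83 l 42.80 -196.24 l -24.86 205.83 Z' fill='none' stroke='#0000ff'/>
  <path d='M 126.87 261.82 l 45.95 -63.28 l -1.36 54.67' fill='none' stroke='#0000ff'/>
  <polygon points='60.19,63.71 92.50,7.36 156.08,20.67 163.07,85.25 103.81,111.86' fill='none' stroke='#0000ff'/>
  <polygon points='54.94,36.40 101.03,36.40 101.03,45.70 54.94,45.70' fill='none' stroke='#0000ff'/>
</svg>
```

1 u = 1 mm; y_m = 306.11 − y.

[1] `<path>` closed polygon, #0000ff→score S500 F2048: (159.41,188.20) → (188.30,190.40) → (62.94,226.01) → (94.34,30.18) → (137.14,226.42) → (112.28,20.59) → (159.41,188.20) (closed)

[2] `<path>` open polyline, #0000ff→score S500 F2048: (126.87,44.29) → (172.82,107.57) → (171.46,52.90)

[3] `<polygon>` regular polygon, #0000ff→score S500 F2048: (60.19,242.40) → (92.50,298.75) → (156.08,285.44) → (163.07,220.86) → (103.81,194.25) → (60.19,242.40) (closed)

[4] `<polygon>` rectangle, #0000ff→score S500 F2048: (54.94,269.71) → (101.03,269.71) → (101.03,260.41) → (54.94,260.41) → (54.94,269.71) (closed)

; Generated by LaserGRBL
G21
G90
G0 X159.41 Y188.20
M4 S500
G01 X188.30 Y190.40 F2048
G01 X62.94 Y226.01
G01 X94.34 Y30.18
G01 X137.14 Y226.42
G01 X112.28 Y20.59
G01 X159.41 Y188.20
M5
G0 X126.87 Y44.29
M4 S500
G01 X172.82 Y107.57 F2048
G01 X171.46 Y52.90
M5
G0 X60.19 Y242.40
M4 S500
G01 X92.50 Y298.75 F2048
G01 X156.08 Y285.44
G01 X163.07 Y220.86
G01 X103.81 Y194.25
G01 X60.19 Y242.40
M5
G0 X54.94 Y269.71
M4 S500
G01 X101.03 Y269.71 F2048
G01 X101.03 Y260.41
G01 X54.94 Y260.41
G01 X54.94 Y269.71
M5
G0 X0.00 Y0.00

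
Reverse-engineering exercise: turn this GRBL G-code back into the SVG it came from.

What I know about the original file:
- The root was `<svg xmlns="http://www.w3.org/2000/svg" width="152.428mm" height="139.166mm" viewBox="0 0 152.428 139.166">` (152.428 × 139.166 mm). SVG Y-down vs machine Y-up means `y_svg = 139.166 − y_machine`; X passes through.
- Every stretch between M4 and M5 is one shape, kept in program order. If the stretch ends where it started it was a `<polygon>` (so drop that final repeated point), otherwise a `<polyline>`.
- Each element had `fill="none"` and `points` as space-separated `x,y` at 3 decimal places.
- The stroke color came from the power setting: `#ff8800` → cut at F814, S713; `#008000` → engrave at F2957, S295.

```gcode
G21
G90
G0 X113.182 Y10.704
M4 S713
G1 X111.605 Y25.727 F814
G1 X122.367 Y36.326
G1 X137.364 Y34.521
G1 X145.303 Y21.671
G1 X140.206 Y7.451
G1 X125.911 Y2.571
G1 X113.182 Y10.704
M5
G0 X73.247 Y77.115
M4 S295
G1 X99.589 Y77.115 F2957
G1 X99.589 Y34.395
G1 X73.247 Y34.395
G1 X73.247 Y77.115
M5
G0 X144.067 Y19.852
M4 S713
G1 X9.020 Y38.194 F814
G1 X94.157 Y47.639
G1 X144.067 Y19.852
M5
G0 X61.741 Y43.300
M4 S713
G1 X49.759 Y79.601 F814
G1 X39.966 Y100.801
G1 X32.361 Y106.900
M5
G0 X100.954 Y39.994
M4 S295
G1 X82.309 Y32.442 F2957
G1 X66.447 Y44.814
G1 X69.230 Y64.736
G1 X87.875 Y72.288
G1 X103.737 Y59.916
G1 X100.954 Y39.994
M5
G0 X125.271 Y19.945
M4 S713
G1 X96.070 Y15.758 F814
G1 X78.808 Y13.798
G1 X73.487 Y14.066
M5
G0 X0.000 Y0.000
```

Machine Y-up, SVG Y-down with viewBox height 139.166, so y_svg = 139.166 − y_machine; X carries over.

Run 1: power S713 maps to stroke `#ff8800` (cut). The run returns to its start, so emit a `<polygon>` with points (Y-flipped): 113.182,128.462 111.605,113.439 122.367,102.840 137.364,104.645 145.303,117.495 140.206,131.715 125.911,136.595.

Run 2: power S295 maps to stroke `#008000` (engrave). The run returns to its start, so emit a `<polygon>` with points (Y-flipped): 73.247,62.051 99.589,62.051 99.589,104.771 73.247,104.771.

Run 3: S713 ⇒ cut layer `#ff8800`. The run returns to its start, so emit a `<polygon>` with points (Y-flipped): 144.067,119.314 9.020,100.972 94.157,91.527.

Run 4: S713 ⇒ cut layer `#ff8800`. The run is open, so emit a `<polyline>` with points (Y-flipped): 61.741,95.866 49.759,59.565 39.966,38.365 32.361,32.266.

Run 5: S295 ⇒ engrave layer `#008000`. The run returns to its start, so emit a `<polygon>` with points (Y-flipped): 100.954,99.172 82.309,106.724 66.447,94.352 69.230,74.430 87.875,66.878 103.737,79.250.

Run 6: power S713 maps to stroke `#ff8800` (cut). The run is open, so emit a `<polyline>` with points (Y-flipped): 125.271,119.221 96.070,123.408 78.808,125.368 73.487,125.100.

<svg xmlns="http://www.w3.org/2000/svg" width="152.428mm" height="139.166mm" viewBox="0 0 152.428 139.166">
  <polygon points="113.182,128.462 111.605,113.439 122.367,102.840 137.364,104.645 145.303,117.495 140.206,131.715 125.911,136.595" fill="none" stroke="#ff8800"/>
  <polygon points="73.247,62.051 99.589,62.051 99.589,104.771 73.247,104.771" fill="none" stroke="#008000"/>
  <polygon points="144.067,119.314 9.020,100.972 94.157,91.527" fill="none" stroke="#ff8800"/>
  <polyline points="61.741,95.866 49.759,59.565 39.966,38.365 32.361,32.266" fill="none" stroke="#ff8800"/>
  <polygon points="100.954,99.172 82.309,106.724 66.447,94.352 69.230,74.430 87.875,66.878 103.737,79.250" fill="none" stroke="#008000"/>
  <polyline points="125.271,119.221 96.070,123.408 78.808,125.368 73.487,125.100" fill="none" stroke="#ff8800"/>
</svg>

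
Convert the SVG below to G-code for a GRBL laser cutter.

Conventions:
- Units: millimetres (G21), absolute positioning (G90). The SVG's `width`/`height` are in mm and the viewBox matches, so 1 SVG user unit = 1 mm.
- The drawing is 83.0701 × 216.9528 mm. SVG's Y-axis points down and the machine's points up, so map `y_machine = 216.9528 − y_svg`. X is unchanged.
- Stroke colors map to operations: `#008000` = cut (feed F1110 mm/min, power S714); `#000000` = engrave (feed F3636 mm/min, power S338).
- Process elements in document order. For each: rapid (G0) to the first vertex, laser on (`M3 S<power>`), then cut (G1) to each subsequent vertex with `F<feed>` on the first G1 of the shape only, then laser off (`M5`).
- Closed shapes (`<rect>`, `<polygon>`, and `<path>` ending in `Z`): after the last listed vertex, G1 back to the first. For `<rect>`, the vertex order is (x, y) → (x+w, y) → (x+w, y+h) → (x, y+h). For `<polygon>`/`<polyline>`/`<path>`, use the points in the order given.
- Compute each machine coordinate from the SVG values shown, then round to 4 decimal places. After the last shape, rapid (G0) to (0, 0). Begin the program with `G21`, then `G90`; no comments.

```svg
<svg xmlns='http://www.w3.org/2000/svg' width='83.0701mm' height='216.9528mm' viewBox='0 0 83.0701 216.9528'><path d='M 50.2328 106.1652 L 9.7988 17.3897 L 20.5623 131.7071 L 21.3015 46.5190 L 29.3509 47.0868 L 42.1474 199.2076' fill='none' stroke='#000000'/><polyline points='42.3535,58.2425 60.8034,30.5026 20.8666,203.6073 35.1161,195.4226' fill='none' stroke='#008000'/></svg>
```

Since the viewBox matches the mm dimensions, user units are millimetres directly. The only transform is the Y-flip y_m = 216.9528 − y_svg.

Shape 1 is a open polyline drawn with `<path>`. Its stroke #000000 means engrave at S338, F3636. After flipping Y the toolpath is (50.2328,110.7876) → (9.7988,199.5631) → (20.5623,85.2457) → (21.3015,170.4338) → (29.3509,169.8660) → (42.1474,17.7452).

Shape 2 is a open polyline drawn with `<polyline>`. Its stroke #008000 means cut at S714, F1110. After flipping Y the toolpath is (42.3535,158.7103) → (60.8034,186.4502) → (20.8666,13.3455) → (35.1161,21.5302).

G21
G90
G0 X50.2328 Y110.7876
M3 S338
G1 X9.7988 Y199.5631 F3636
G1 X20.5623 Y85.2457
G1 X21.3015 Y170.4338
G1 X29.3509 Y169.8660
G1 X42.1474 Y17.7452
M5
G0 X42.3535 Y158.7103
M3 S714
G1 X60.8034 Y186.4502 F1110
G1 X20.8666 Y13.3455
G1 X35.1161 Y21.5302
M5
G0 X0.0000 Y0.0000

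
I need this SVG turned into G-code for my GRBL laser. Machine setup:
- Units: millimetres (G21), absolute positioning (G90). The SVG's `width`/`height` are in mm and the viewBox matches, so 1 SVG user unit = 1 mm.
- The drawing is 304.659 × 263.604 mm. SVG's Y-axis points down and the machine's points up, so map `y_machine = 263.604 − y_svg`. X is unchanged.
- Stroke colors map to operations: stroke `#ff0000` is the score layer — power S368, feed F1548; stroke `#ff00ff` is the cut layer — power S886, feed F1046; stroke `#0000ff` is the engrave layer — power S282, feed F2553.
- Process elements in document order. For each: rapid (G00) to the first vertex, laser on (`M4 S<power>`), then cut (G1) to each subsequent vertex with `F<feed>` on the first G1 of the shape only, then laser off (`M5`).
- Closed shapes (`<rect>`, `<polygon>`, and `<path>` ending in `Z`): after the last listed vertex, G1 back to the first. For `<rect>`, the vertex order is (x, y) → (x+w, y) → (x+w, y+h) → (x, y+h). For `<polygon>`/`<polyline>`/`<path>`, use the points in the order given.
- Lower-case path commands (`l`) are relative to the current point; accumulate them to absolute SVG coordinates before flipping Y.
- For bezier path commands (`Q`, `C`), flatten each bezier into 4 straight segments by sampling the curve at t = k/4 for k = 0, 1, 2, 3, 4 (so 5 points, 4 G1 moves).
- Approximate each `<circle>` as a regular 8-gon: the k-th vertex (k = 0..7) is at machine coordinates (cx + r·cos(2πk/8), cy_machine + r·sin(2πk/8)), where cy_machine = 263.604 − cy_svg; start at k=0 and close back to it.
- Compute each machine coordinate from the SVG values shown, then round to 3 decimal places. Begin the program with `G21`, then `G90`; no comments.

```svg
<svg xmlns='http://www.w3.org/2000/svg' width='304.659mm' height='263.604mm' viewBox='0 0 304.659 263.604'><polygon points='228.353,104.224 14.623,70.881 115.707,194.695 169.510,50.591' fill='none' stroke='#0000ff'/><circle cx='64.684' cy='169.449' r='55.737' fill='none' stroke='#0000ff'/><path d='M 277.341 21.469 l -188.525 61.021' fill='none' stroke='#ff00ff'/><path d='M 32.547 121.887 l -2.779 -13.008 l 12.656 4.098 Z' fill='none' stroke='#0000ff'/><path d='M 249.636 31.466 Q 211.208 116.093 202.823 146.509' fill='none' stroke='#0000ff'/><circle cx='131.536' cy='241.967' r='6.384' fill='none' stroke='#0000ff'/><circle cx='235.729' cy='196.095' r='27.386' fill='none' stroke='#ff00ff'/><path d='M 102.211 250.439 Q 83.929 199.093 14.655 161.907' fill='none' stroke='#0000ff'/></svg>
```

Since the viewBox matches the mm dimensions, user units are millimetres directly. The only transform is the Y-flip y_m = 263.604 − y_svg.

Shape 1 is a closed polygon drawn with `<polygon>`. Its stroke #0000ff means engrave at S282, F2553. After flipping Y the toolpath is (228.353,159.380) → (14.623,192.723) → (115.707,68.909) → (169.510,213.013) → (228.353,159.380), returning to the start.

Shape 2 is a circle drawn with `<circle>`. Its stroke #0000ff means engrave at S282, F2553. After flipping Y the toolpath is (120.421,94.155) → (104.096,133.567) → (64.684,149.892) → (25.272,133.567) → (8.947,94.155) → (25.272,54.743) → (64.684,38.418) → (104.096,54.743) → (120.421,94.155), returning to the start.

Shape 3 is a line segment drawn with `<path>`. Its stroke #ff00ff means cut at S886, F1046. After flipping Y the toolpath is (277.341,242.135) → (88.816,181.114).

Shape 4 is a regular polygon drawn with `<path>`. Its stroke #0000ff means engrave at S282, F2553. After flipping Y the toolpath is (32.547,141.717) → (29.768,154.725) → (42.424,150.627) → (32.547,141.717), returning to the start.

Shape 5 is a quadratic bezier drawn with `<path>`. Its stroke #0000ff means engrave at S282, F2553. After flipping Y the toolpath is (249.636,232.138) → (232.300,193.213) → (218.719,161.064) → (208.893,135.691) → (202.823,117.095).

Shape 6 is a circle drawn with `<circle>`. Its stroke #0000ff means engrave at S282, F2553. After flipping Y the toolpath is (137.920,21.637) → (136.050,26.151) → (131.536,28.021) → (127.022,26.151) → (125.152,21.637) → (127.022,17.123) → (131.536,15.253) → (136.050,17.123) → (137.920,21.637), returning to the start.

Shape 7 is a circle drawn with `<circle>`. Its stroke #ff00ff means cut at S886, F1046. After flipping Y the toolpath is (263.115,67.509) → (255.094,86.874) → (235.729,94.895) → (216.364,86.874) → (208.343,67.509) → (216.364,48.144) → (235.729,40.123) → (255.094,48.144) → (263.115,67.509), returning to the start.

Shape 8 is a quadratic bezier drawn with `<path>`. Its stroke #0000ff means engrave at S282, F2553. After flipping Y the toolpath is (102.211,13.165) → (89.883,37.953) → (71.181,60.971) → (46.105,82.219) → (14.655,101.697).

G21
G90
G00 X228.353 Y159.380
M4 S282
G1 X14.623 Y192.723 F2553
G1 X115.707 Y68.909
G1 X169.510 Y213.013
G1 X228.353 Y159.380
M5
G00 X120.421 Y94.155
M4 S282
G1 X104.096 Y133.567 F2553
G1 X64.684 Y149.892
G1 X25.272 Y133.567
G1 X8.947 Y94.155
G1 X25.272 Y54.743
G1 X64.684 Y38.418
G1 X104.096 Y54.743
G1 X120.421 Y94.155
M5
G00 X277.341 Y242.135
M4 S886
G1 X88.816 Y181.114 F1046
M5
G00 X32.547 Y141.717
M4 S282
G1 X29.768 Y154.725 F2553
G1 X42.424 Y150.627
G1 X32.547 Y141.717
M5
G00 X249.636 Y232.138
M4 S282
G1 X232.300 Y193.213 F2553
G1 X218.719 Y161.064
G1 X208.893 Y135.691
G1 X202.823 Y117.095
M5
G00 X137.920 Y21.637
M4 S282
G1 X136.050 Y26.151 F2553
G1 X131.536 Y28.021
G1 X127.022 Y26.151
G1 X125.152 Y21.637
G1 X127.022 Y17.123
G1 X131.536 Y15.253
G1 X136.050 Y17.123
G1 X137.920 Y21.637
M5
G00 X263.115 Y67.509
M4 S886
G1 X255.094 Y86.874 F1046
G1 X235.729 Y94.895
G1 X216.364 Y86.874
G1 X208.343 Y67.509
G1 X216.364 Y48.144
G1 X235.729 Y40.123
G1 X255.094 Y48.144
G1 X263.115 Y67.509
M5
G00 X102.211 Y13.165
M4 S282
G1 X89.883 Y37.953 F2553
G1 X71.181 Y60.971
G1 X46.105 Y82.219
G1 X14.655 Y101.697
M5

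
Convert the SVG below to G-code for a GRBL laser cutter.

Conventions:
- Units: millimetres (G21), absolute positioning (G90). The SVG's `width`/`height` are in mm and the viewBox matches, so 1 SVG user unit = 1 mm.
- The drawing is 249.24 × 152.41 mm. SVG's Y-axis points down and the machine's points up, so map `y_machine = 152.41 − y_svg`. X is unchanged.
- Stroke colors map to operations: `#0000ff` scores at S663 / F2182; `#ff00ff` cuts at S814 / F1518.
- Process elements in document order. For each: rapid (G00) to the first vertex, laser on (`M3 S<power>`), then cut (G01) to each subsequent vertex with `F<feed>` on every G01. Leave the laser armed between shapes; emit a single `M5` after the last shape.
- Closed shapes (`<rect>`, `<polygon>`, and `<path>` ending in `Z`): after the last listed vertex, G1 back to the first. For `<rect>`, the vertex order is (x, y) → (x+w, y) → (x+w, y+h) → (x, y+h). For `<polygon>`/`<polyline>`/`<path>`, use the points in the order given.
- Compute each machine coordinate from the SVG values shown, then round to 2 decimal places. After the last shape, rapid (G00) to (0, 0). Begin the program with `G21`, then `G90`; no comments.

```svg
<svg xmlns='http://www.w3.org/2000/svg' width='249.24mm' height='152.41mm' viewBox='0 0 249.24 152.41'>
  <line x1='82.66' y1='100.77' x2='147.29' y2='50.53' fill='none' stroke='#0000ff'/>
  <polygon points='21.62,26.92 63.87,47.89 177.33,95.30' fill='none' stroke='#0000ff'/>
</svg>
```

G21
G90
G00 X82.66 Y51.64
M3 S663
G01 X147.29 Y101.88 F2182
G00 X21.62 Y125.49
M3 S663
G01 X63.87 Y104.52 F2182
G01 X177.33 Y57.11 F2182
G01 X21.62 Y125.49 F2182
M5
G00 X0.00 Y0.00

viewBox `0 0 249.24 152.41` with mm width/height → 1 unit = 1 mm. Flip: y_m = 152.41 − y_svg.

**Shape 1** — `<line>` line segment, stroke `#0000ff` → score (S663, F2182). Machine vertices: (82.66,51.64) → (147.29,101.88). Open path.

**Shape 2** — `<polygon>` closed polygon, stroke `#0000ff` → score (S663, F2182). Machine vertices: (21.62,125.49) → (63.87,104.52) → (177.33,57.11) → (21.62,125.49). Closed: final G1 returns to the first vertex.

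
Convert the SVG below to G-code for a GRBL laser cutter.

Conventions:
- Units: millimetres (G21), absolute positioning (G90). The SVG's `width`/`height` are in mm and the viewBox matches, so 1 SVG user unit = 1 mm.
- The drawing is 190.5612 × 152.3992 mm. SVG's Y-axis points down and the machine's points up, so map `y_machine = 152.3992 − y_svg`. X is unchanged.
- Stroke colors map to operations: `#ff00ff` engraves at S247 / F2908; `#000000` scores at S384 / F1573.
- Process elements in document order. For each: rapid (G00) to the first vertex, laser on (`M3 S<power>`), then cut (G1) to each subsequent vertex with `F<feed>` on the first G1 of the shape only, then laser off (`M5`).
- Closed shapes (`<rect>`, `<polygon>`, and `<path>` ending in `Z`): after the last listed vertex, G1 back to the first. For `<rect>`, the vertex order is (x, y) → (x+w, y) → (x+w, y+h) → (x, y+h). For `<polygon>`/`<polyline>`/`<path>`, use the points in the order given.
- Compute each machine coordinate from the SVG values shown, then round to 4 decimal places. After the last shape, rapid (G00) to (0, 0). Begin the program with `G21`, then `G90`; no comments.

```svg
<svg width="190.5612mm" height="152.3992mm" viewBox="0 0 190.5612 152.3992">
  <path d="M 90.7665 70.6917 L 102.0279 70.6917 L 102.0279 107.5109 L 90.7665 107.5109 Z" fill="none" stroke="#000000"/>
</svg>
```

viewBox `0 0 190.5612 152.3992` with mm width/height → 1 unit = 1 mm. Flip: y_m = 152.3992 − y_svg.

**Shape 1** — `<path>` rectangle, stroke `#000000` → score (S384, F1573). Machine vertices: (90.7665,81.7075) → (102.0279,81.7075) → (102.0279,44.8883) → (90.7665,44.8883) → (90.7665,81.7075). Closed: final G1 returns to the first vertex.

G21
G90
G00 X90.7665 Y81.7075
M3 S384
G1 X102.0279 Y81.7075 F1573
G1 X102.0279 Y44.8883
G1 X90.7665 Y44.8883
G1 X90.7665 Y81.7075
M5
G00 X0.0000 Y0.0000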